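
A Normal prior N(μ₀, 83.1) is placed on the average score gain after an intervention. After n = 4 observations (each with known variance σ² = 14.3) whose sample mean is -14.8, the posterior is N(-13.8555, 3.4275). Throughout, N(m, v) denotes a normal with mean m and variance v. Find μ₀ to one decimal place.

μ₀ = 8.1

The posterior mean is a precision-weighted average: μ_n = (τ₀μ₀ + τ_data·x̄)/(τ₀+τ_data), with τ₀=1/σ₀² and τ_data=n/σ².
Here τ₀ = 1/83.1 = 0.012034 and τ_data = 4/14.3 = 0.279720, so τ_n = 0.291754.
Rearranging for μ₀: μ₀ = (μ_n·τ_n − τ_data·x̄)/τ₀ = (-13.8555·0.291754 − 0.279720·-14.8) / 0.012034 = 0.097458/0.012034 ≈ 8.1.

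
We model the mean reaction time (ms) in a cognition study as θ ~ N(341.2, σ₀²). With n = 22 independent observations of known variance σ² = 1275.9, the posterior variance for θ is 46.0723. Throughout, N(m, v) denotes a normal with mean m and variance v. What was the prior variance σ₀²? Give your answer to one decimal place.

σ₀² = 224.1

For the Normal–Normal model with known σ², precisions add: τ_n = τ₀ + n/σ².
So 1/σ₀² = 1/46.0723 − 22/1275.9 = 0.021705 − 0.017243 = 0.004462.
Hence σ₀² = 1/0.004462 ≈ 224.1.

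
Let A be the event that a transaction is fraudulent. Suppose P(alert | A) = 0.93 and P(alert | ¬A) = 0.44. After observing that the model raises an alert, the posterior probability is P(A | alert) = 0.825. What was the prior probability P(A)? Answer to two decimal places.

P(A) = 0.69

In odds form, posterior odds = prior odds × likelihood ratio, so prior odds = posterior odds ÷ LR.
Posterior odds = 0.825/(1−0.825) = 4.7143. LR = 0.93/0.44 = 2.1136.
Prior odds = 4.7143/2.1136 = 2.2305, so P(A) = 2.2305/(1+2.2305) ≈ 0.69.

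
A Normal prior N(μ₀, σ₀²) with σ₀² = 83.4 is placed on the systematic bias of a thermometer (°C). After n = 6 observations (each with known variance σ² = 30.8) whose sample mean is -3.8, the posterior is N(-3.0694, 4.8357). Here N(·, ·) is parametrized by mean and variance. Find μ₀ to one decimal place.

The posterior mean is a precision-weighted average: μ_n = (τ₀μ₀ + τ_data·x̄)/(τ₀+τ_data), with τ₀=1/σ₀² and τ_data=n/σ².
Here τ₀ = 1/83.4 = 0.011990 and τ_data = 6/30.8 = 0.194805, so τ_n = 0.206795.
Rearranging for μ₀: μ₀ = (μ_n·τ_n − τ_data·x̄)/τ₀ = (-3.0694·0.206795 − 0.194805·-3.8) / 0.011990 = 0.105522/0.011990 ≈ 8.8.

μ₀ = 8.8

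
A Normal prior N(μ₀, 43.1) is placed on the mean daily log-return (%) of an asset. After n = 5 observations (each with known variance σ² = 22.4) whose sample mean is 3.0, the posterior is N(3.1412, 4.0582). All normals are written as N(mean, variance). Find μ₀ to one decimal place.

With known observation variance, the Normal–Normal posterior has precision τ_n = τ₀ + n/σ² and mean μ_n = (τ₀μ₀ + (n/σ²)x̄)/τ_n.
Here τ₀ = 1/43.1 = 0.023202 and τ_data = 5/22.4 = 0.223214, so τ_n = 0.246416.
Rearranging for μ₀: μ₀ = (μ_n·τ_n − τ_data·x̄)/τ₀ = (3.1412·0.246416 − 0.223214·3.0) / 0.023202 = 0.104400/0.023202 ≈ 4.5.

μ₀ = 4.5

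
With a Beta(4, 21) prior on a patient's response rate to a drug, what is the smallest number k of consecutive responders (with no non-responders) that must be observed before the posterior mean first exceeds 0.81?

k = 86

After k responders and 0 non-responders the posterior is Beta(4+k, 21), with mean (4+k)/(4+21+k).
Set (4+k)/(25+k) > 0.81 and solve: k > (0.81·25 − 4)/(1 − 0.81) = 85.526.
The smallest integer exceeding 85.526 is 86, and checking k=86: (90)/(111) = 0.8108 > 0.81.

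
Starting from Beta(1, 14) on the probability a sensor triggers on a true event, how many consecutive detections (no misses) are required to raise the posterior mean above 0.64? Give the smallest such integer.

After k detections and 0 misses the posterior is Beta(1+k, 14), with mean (1+k)/(1+14+k).
Set (1+k)/(15+k) > 0.64 and solve: k > (0.64·15 − 1)/(1 − 0.64) = 23.889.
The smallest integer exceeding 23.889 is 24, and checking k=24: (25)/(39) = 0.6410 > 0.64.

k = 24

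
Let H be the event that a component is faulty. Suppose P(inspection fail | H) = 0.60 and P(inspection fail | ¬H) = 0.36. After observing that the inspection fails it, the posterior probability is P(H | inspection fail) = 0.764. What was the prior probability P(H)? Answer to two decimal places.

P(H) = 0.66

In odds form, posterior odds = prior odds × likelihood ratio, so prior odds = posterior odds ÷ LR.
Posterior odds = 0.764/(1−0.764) = 3.2373. LR = 0.60/0.36 = 1.6667.
Prior odds = 3.2373/1.6667 = 1.9423, so P(H) = 1.9423/(1+1.9423) ≈ 0.66.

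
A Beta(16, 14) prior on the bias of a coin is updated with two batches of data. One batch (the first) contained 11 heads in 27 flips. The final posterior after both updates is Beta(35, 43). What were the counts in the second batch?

8 heads and 13 tails

Because Beta–binomial updating is additive in the counts, the combined data contributed (α_post−α_prior, β_post−β_prior) successes and failures.
Total across both batches: 35−16=19 heads, 43−14=29 tails.
Subtract the first batch: 19−11=8 heads and 29−16=13 tails.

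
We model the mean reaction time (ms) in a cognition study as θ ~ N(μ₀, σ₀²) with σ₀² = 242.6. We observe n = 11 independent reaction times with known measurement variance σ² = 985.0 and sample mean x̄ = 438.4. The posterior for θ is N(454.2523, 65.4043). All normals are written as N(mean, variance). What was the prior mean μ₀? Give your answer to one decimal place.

μ₀ = 497.2

The posterior mean is a precision-weighted average: μ_n = (τ₀μ₀ + τ_data·x̄)/(τ₀+τ_data), with τ₀=1/σ₀² and τ_data=n/σ².
Here τ₀ = 1/242.6 = 0.004122 and τ_data = 11/985.0 = 0.011168, so τ_n = 0.015290.
Rearranging for μ₀: μ₀ = (μ_n·τ_n − τ_data·x̄)/τ₀ = (454.2523·0.015290 − 0.011168·438.4) / 0.004122 = 2.049466/0.004122 ≈ 497.2.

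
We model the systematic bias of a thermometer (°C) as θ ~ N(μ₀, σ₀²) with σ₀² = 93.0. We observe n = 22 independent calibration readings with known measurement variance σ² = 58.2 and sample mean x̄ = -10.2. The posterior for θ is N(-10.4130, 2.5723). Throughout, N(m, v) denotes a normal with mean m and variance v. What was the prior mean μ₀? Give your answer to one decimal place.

μ₀ = -17.9

With known observation variance, the Normal–Normal posterior has precision τ_n = τ₀ + n/σ² and mean μ_n = (τ₀μ₀ + (n/σ²)x̄)/τ_n.
Here τ₀ = 1/93.0 = 0.010753 and τ_data = 22/58.2 = 0.378007, so τ_n = 0.388760.
Rearranging for μ₀: μ₀ = (μ_n·τ_n − τ_data·x̄)/τ₀ = (-10.4130·0.388760 − 0.378007·-10.2) / 0.010753 = -0.192486/0.010753 ≈ -17.9.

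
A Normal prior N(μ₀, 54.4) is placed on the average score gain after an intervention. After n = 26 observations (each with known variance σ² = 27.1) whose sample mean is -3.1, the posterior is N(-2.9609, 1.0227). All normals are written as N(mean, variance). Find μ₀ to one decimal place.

With known observation variance, the Normal–Normal posterior has precision τ_n = τ₀ + n/σ² and mean μ_n = (τ₀μ₀ + (n/σ²)x̄)/τ_n.
Here τ₀ = 1/54.4 = 0.018382 and τ_data = 26/27.1 = 0.959410, so τ_n = 0.977792.
Rearranging for μ₀: μ₀ = (μ_n·τ_n − τ_data·x̄)/τ₀ = (-2.9609·0.977792 − 0.959410·-3.1) / 0.018382 = 0.079027/0.018382 ≈ 4.3.

μ₀ = 4.3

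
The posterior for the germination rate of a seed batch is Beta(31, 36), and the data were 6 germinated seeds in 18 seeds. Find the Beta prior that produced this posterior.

Beta(25, 24)

Beta is conjugate to the binomial likelihood: posterior = Beta(α+s, β+f).
So α = 31 − 6 = 25 and β = 36 − 12 = 24.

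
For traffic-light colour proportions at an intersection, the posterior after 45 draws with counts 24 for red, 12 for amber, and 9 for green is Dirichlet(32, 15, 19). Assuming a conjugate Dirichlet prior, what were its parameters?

For a Dirichlet(α) prior with multinomial counts c, the posterior is Dirichlet(α + c) componentwise.
Subtract each count from the matching posterior parameter: 32−24=8, 15−12=3, 19−9=10.

Dirichlet(8, 3, 10)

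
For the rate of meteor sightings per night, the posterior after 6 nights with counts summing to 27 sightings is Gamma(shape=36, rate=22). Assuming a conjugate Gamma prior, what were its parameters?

Gamma–Poisson conjugacy: posterior shape = α + Σxᵢ, posterior rate = β + n.
So α = 36 − 27 = 9 and β = 22 − 6 = 16.

Gamma(shape=9, rate=16)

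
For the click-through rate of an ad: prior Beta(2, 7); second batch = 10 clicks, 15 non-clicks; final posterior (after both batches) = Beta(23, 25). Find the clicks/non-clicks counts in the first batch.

Because Beta–binomial updating is additive in the counts, the combined data contributed (α_post−α_prior, β_post−β_prior) successes and failures.
Total across both batches: 23−2=21 clicks, 25−7=18 non-clicks.
Subtract the second batch: 21−10=11 clicks and 18−15=3 non-clicks.

11 clicks and 3 non-clicks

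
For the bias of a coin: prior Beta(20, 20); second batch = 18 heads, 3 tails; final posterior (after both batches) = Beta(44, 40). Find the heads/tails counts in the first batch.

6 heads and 17 tails

Sequential conjugate updates are equivalent to a single update on the pooled data, so total successes = posterior α − prior α and total failures = posterior β − prior β.
Total across both batches: 44−20=24 heads, 40−20=20 tails.
Subtract the second batch: 24−18=6 heads and 20−3=17 tails.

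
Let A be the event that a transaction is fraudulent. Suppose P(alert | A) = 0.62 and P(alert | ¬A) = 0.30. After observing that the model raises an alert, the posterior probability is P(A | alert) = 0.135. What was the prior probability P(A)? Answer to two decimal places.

Bayes' rule in odds form gives O(A|E) = O(A)·[P(E|A)/P(E|¬A)], hence O(A) = O(A|E)/LR.
Posterior odds = 0.135/(1−0.135) = 0.1561. LR = 0.62/0.30 = 2.0667.
Prior odds = 0.1561/2.0667 = 0.0755, so P(A) = 0.0755/(1+0.0755) ≈ 0.07.

P(A) = 0.07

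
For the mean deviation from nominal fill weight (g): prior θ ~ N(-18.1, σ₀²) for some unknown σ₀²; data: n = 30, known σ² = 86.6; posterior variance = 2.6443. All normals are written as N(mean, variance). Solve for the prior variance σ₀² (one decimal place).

σ₀² = 31.5

Posterior precision equals prior precision plus data precision: 1/σ_n² = 1/σ₀² + n/σ².
So 1/σ₀² = 1/2.6443 − 30/86.6 = 0.378172 − 0.346420 = 0.031752.
Hence σ₀² = 1/0.031752 ≈ 31.5.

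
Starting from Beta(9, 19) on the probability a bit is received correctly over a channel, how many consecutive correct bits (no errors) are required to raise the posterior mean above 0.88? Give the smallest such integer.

k = 131

After k correct bits and 0 errors the posterior is Beta(9+k, 19), with mean (9+k)/(9+19+k).
Set (9+k)/(28+k) > 0.88 and solve: k > (0.88·28 − 9)/(1 − 0.88) = 130.333.
The smallest integer exceeding 130.333 is 131.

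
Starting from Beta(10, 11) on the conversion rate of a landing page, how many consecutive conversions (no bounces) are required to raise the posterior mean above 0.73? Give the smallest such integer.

k = 20

After k conversions and 0 bounces the posterior is Beta(10+k, 11), with mean (10+k)/(10+11+k).
Set (10+k)/(21+k) > 0.73 and solve: k > (0.73·21 − 10)/(1 − 0.73) = 19.741.
The smallest integer exceeding 19.741 is 20, and checking k=20: (30)/(41) = 0.7317 > 0.73.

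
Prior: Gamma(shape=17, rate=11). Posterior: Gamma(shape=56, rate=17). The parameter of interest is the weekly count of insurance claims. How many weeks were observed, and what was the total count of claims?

n = 6 weeks with total 39 claims

A Gamma(α, β) prior (rate parametrization) on a Poisson rate with n observations summing to S gives posterior Gamma(α+S, β+n).
Matching: Σxᵢ = 56 − 17 = 39 and n = 17 − 11 = 6.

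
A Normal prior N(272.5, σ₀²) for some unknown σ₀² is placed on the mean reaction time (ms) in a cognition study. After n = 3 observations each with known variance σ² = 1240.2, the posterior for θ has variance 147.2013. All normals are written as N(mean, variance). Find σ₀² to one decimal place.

σ₀² = 228.6

Posterior precision equals prior precision plus data precision: 1/σ_n² = 1/σ₀² + n/σ².
So 1/σ₀² = 1/147.2013 − 3/1240.2 = 0.006793 − 0.002419 = 0.004374.
Hence σ₀² = 1/0.004374 ≈ 228.6.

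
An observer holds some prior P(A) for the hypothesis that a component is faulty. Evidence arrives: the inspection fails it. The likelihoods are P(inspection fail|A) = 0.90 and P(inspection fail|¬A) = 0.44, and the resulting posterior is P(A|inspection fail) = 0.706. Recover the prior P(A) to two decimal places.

P(A) = 0.54

In odds form, posterior odds = prior odds × likelihood ratio, so prior odds = posterior odds ÷ LR.
Posterior odds = 0.706/(1−0.706) = 2.4014. LR = 0.90/0.44 = 2.0455.
Prior odds = 2.4014/2.0455 = 1.1740, so P(A) = 1.1740/(1+1.1740) ≈ 0.54.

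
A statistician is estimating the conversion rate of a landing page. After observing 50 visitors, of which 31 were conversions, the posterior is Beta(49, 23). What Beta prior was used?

A Beta(a, b) prior with s successes and f failures in binomial data gives a Beta(a+s, b+f) posterior.
Subtract the data counts: 49−31=18, 23−19=4.

Beta(18, 4)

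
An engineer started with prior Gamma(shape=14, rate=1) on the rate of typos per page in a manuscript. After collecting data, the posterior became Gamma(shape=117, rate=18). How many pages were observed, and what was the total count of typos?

A Gamma(α, β) prior (rate parametrization) on a Poisson rate with n observations summing to S gives posterior Gamma(α+S, β+n).
Matching: Σxᵢ = 117 − 14 = 103 and n = 18 − 1 = 17.

n = 17 pages with total 103 typos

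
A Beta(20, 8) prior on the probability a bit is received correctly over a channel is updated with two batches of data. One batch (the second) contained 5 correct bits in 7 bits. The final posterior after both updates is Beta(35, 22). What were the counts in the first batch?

10 correct bits and 12 errors

Sequential conjugate updates are equivalent to a single update on the pooled data, so total successes = posterior α − prior α and total failures = posterior β − prior β.
Total across both batches: 35−20=15 correct bits, 22−8=14 errors.
Subtract the second batch: 15−5=10 correct bits and 14−2=12 errors.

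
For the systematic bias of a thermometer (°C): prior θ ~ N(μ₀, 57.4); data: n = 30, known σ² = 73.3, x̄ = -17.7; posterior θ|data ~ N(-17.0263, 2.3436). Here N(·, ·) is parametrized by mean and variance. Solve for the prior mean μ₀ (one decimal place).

The posterior mean is a precision-weighted average: μ_n = (τ₀μ₀ + τ_data·x̄)/(τ₀+τ_data), with τ₀=1/σ₀² and τ_data=n/σ².
Here τ₀ = 1/57.4 = 0.017422 and τ_data = 30/73.3 = 0.409277, so τ_n = 0.426699.
Rearranging for μ₀: μ₀ = (μ_n·τ_n − τ_data·x̄)/τ₀ = (-17.0263·0.426699 − 0.409277·-17.7) / 0.017422 = -0.020902/0.017422 ≈ -1.2.

μ₀ = -1.2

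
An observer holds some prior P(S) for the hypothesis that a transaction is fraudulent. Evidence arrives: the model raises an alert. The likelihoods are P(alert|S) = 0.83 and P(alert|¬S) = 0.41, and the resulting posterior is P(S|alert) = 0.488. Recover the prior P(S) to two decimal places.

In odds form, posterior odds = prior odds × likelihood ratio, so prior odds = posterior odds ÷ LR.
Posterior odds = 0.488/(1−0.488) = 0.9531. LR = 0.83/0.41 = 2.0244.
Prior odds = 0.9531/2.0244 = 0.4708, so P(S) = 0.4708/(1+0.4708) ≈ 0.32.

P(S) = 0.32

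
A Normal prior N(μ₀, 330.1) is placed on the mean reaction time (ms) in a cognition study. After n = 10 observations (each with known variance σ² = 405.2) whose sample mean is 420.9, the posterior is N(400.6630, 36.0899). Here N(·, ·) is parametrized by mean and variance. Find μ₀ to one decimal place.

With known observation variance, the Normal–Normal posterior has precision τ_n = τ₀ + n/σ² and mean μ_n = (τ₀μ₀ + (n/σ²)x̄)/τ_n.
Here τ₀ = 1/330.1 = 0.003029 and τ_data = 10/405.2 = 0.024679, so τ_n = 0.027708.
Rearranging for μ₀: μ₀ = (μ_n·τ_n − τ_data·x̄)/τ₀ = (400.6630·0.027708 − 0.024679·420.9) / 0.003029 = 0.714179/0.003029 ≈ 235.8.

μ₀ = 235.8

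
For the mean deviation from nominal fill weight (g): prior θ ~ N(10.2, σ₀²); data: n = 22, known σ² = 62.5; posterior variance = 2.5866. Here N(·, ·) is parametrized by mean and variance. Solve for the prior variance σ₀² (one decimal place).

σ₀² = 28.9

For the Normal–Normal model with known σ², precisions add: τ_n = τ₀ + n/σ².
So 1/σ₀² = 1/2.5866 − 22/62.5 = 0.386608 − 0.352000 = 0.034608.
Hence σ₀² = 1/0.034608 ≈ 28.9.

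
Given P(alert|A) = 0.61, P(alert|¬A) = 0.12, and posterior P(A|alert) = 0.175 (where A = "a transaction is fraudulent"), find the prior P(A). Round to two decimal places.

In odds form, posterior odds = prior odds × likelihood ratio, so prior odds = posterior odds ÷ LR.
Posterior odds = 0.175/(1−0.175) = 0.2121. LR = 0.61/0.12 = 5.0833.
Prior odds = 0.2121/5.0833 = 0.0417, so P(A) = 0.0417/(1+0.0417) ≈ 0.04.

P(A) = 0.04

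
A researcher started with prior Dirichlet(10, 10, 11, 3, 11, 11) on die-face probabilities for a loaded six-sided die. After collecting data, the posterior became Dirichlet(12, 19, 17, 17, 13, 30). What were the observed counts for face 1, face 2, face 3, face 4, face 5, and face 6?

For a Dirichlet(α) prior with multinomial counts c, the posterior is Dirichlet(α + c) componentwise.
Counts are posterior − prior componentwise: 12−10=2, 19−10=9, 17−11=6, 17−3=14, 13−11=2, 30−11=19.

counts (2, 9, 6, 14, 2, 19)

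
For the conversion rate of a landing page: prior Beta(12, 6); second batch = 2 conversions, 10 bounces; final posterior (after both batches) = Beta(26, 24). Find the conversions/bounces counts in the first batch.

12 conversions and 8 bounces

Sequential conjugate updates are equivalent to a single update on the pooled data, so total successes = posterior α − prior α and total failures = posterior β − prior β.
Total across both batches: 26−12=14 conversions, 24−6=18 bounces.
Subtract the second batch: 14−2=12 conversions and 18−10=8 bounces.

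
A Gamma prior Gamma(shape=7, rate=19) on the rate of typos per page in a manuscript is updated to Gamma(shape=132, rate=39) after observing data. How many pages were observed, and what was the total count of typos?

A Gamma(α, β) prior (rate parametrization) on a Poisson rate with n observations summing to S gives posterior Gamma(α+S, β+n).
Matching: Σxᵢ = 132 − 7 = 125 and n = 39 − 19 = 20.

n = 20 pages with total 125 typos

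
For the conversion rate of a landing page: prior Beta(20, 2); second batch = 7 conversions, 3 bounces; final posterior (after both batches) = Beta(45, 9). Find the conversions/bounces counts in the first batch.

Sequential conjugate updates are equivalent to a single update on the pooled data, so total successes = posterior α − prior α and total failures = posterior β − prior β.
Total across both batches: 45−20=25 conversions, 9−2=7 bounces.
Subtract the second batch: 25−7=18 conversions and 7−3=4 bounces.

18 conversions and 4 bounces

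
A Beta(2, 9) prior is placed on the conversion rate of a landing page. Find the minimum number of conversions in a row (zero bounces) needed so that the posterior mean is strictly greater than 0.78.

k = 30

After k conversions and 0 bounces the posterior is Beta(2+k, 9), with mean (2+k)/(2+9+k).
Set (2+k)/(11+k) > 0.78 and solve: k > (0.78·11 − 2)/(1 − 0.78) = 29.909.
The smallest integer exceeding 29.909 is 30, and checking k=30: (32)/(41) = 0.7805 > 0.78.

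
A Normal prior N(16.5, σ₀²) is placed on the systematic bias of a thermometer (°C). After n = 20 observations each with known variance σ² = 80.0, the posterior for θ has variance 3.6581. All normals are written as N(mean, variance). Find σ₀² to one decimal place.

σ₀² = 42.8

For the Normal–Normal model with known σ², precisions add: τ_n = τ₀ + n/σ².
So 1/σ₀² = 1/3.6581 − 20/80.0 = 0.273366 − 0.250000 = 0.023366.
Hence σ₀² = 1/0.023366 ≈ 42.8.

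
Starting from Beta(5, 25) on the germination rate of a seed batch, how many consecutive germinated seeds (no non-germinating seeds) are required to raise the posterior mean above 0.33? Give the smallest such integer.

k = 8

After k germinated seeds and 0 non-germinating seeds the posterior is Beta(5+k, 25), with mean (5+k)/(5+25+k).
Set (5+k)/(30+k) > 0.33 and solve: k > (0.33·30 − 5)/(1 − 0.33) = 7.313.
The smallest integer exceeding 7.313 is 8.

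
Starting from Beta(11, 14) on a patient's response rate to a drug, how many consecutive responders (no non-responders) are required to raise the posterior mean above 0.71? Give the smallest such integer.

After k responders and 0 non-responders the posterior is Beta(11+k, 14), with mean (11+k)/(11+14+k).
Set (11+k)/(25+k) > 0.71 and solve: k > (0.71·25 − 11)/(1 − 0.71) = 23.276.
The smallest integer exceeding 23.276 is 24.

k = 24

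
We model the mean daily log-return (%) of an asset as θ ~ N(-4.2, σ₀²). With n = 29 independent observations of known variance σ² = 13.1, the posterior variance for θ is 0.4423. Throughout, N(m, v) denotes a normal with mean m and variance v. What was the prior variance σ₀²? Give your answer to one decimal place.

Posterior precision equals prior precision plus data precision: 1/σ_n² = 1/σ₀² + n/σ².
So 1/σ₀² = 1/0.4423 − 29/13.1 = 2.260909 − 2.213740 = 0.047169.
Hence σ₀² = 1/0.047169 ≈ 21.2.

σ₀² = 21.2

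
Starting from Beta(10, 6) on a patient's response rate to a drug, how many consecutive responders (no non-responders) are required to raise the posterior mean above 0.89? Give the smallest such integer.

After k responders and 0 non-responders the posterior is Beta(10+k, 6), with mean (10+k)/(10+6+k).
Set (10+k)/(16+k) > 0.89 and solve: k > (0.89·16 − 10)/(1 − 0.89) = 38.545.
The smallest integer exceeding 38.545 is 39, and checking k=39: (49)/(55) = 0.8909 > 0.89.

k = 39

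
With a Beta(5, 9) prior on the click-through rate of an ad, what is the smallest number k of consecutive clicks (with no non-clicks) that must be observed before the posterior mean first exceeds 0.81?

After k clicks and 0 non-clicks the posterior is Beta(5+k, 9), with mean (5+k)/(5+9+k).
Set (5+k)/(14+k) > 0.81 and solve: k > (0.81·14 − 5)/(1 − 0.81) = 33.368.
The smallest integer exceeding 33.368 is 34, and checking k=34: (39)/(48) = 0.8125 > 0.81.

k = 34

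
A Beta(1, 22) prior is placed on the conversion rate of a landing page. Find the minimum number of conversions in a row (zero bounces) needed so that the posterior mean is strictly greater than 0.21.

After k conversions and 0 bounces the posterior is Beta(1+k, 22), with mean (1+k)/(1+22+k).
Set (1+k)/(23+k) > 0.21 and solve: k > (0.21·23 − 1)/(1 − 0.21) = 4.848.
The smallest integer exceeding 4.848 is 5.

k = 5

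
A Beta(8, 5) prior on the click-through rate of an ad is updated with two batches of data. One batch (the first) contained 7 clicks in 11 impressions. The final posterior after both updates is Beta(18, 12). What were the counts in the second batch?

3 clicks and 3 non-clicks

Sequential conjugate updates are equivalent to a single update on the pooled data, so total successes = posterior α − prior α and total failures = posterior β − prior β.
Total across both batches: 18−8=10 clicks, 12−5=7 non-clicks.
Subtract the first batch: 10−7=3 clicks and 7−4=3 non-clicks.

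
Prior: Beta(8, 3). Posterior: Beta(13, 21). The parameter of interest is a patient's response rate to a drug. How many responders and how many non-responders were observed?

5 responders and 18 non-responders

A Beta(a, b) prior with s successes and f failures in binomial data gives a Beta(a+s, b+f) posterior.
Match parameters: s=13−8=5, f=21−3=18.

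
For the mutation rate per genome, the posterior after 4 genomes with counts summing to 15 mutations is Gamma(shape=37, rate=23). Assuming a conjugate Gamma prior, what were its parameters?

Gamma(shape=22, rate=19)

A Gamma(α, β) prior (rate parametrization) on a Poisson rate with n observations summing to S gives posterior Gamma(α+S, β+n).
So α = 37 − 15 = 22 and β = 23 − 4 = 19.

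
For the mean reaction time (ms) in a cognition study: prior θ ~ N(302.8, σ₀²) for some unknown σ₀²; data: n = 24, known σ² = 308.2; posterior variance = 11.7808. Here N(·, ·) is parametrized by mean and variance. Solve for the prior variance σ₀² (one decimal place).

σ₀² = 142.6

Posterior precision equals prior precision plus data precision: 1/σ_n² = 1/σ₀² + n/σ².
So 1/σ₀² = 1/11.7808 − 24/308.2 = 0.084884 − 0.077872 = 0.007012.
Hence σ₀² = 1/0.007012 ≈ 142.6.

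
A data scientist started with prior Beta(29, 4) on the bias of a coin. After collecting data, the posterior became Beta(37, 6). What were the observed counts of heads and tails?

8 heads and 2 tails

Under Beta–binomial conjugacy the posterior parameters are (α+s, β+f).
So s = 37 − 29 = 8 and f = 6 − 4 = 2.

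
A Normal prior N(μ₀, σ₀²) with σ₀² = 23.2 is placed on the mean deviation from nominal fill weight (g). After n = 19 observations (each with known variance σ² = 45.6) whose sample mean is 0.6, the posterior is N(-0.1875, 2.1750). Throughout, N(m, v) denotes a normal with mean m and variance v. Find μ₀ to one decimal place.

μ₀ = -7.8

The posterior mean is a precision-weighted average: μ_n = (τ₀μ₀ + τ_data·x̄)/(τ₀+τ_data), with τ₀=1/σ₀² and τ_data=n/σ².
Here τ₀ = 1/23.2 = 0.043103 and τ_data = 19/45.6 = 0.416667, so τ_n = 0.459770.
Rearranging for μ₀: μ₀ = (μ_n·τ_n − τ_data·x̄)/τ₀ = (-0.1875·0.459770 − 0.416667·0.6) / 0.043103 = -0.336207/0.043103 ≈ -7.8.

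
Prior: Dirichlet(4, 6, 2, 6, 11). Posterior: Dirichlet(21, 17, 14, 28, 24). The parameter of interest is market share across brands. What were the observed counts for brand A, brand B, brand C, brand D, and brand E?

counts (17, 11, 12, 22, 13)

For a Dirichlet(α) prior with multinomial counts c, the posterior is Dirichlet(α + c) componentwise.
Counts are posterior − prior componentwise: 21−4=17, 17−6=11, 14−2=12, 28−6=22, 24−11=13.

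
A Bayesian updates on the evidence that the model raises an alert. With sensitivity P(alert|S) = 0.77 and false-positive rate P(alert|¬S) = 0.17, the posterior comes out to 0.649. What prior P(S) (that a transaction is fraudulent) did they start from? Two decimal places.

Bayes' rule in odds form gives O(S|E) = O(S)·[P(E|S)/P(E|¬S)], hence O(S) = O(S|E)/LR.
Posterior odds = 0.649/(1−0.649) = 1.8490. LR = 0.77/0.17 = 4.5294.
Prior odds = 1.8490/4.5294 = 0.4082, so P(S) = 0.4082/(1+0.4082) ≈ 0.29.

P(S) = 0.29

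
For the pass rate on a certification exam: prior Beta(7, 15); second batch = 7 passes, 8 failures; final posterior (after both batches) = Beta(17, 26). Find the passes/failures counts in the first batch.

Sequential conjugate updates are equivalent to a single update on the pooled data, so total successes = posterior α − prior α and total failures = posterior β − prior β.
Total across both batches: 17−7=10 passes, 26−15=11 failures.
Subtract the second batch: 10−7=3 passes and 11−8=3 failures.

3 passes and 3 failures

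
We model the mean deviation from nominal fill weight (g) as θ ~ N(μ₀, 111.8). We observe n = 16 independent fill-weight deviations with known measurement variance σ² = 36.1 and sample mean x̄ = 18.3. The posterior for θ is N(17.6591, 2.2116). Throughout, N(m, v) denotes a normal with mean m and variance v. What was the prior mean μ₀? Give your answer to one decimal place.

With known observation variance, the Normal–Normal posterior has precision τ_n = τ₀ + n/σ² and mean μ_n = (τ₀μ₀ + (n/σ²)x̄)/τ_n.
Here τ₀ = 1/111.8 = 0.008945 and τ_data = 16/36.1 = 0.443213, so τ_n = 0.452158.
Rearranging for μ₀: μ₀ = (μ_n·τ_n − τ_data·x̄)/τ₀ = (17.6591·0.452158 − 0.443213·18.3) / 0.008945 = -0.126095/0.008945 ≈ -14.1.

μ₀ = -14.1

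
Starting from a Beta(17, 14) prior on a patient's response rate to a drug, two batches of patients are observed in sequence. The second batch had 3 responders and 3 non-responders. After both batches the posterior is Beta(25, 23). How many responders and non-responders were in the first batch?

5 responders and 6 non-responders

Sequential conjugate updates are equivalent to a single update on the pooled data, so total successes = posterior α − prior α and total failures = posterior β − prior β.
Total across both batches: 25−17=8 responders, 23−14=9 non-responders.
Subtract the second batch: 8−3=5 responders and 9−3=6 non-responders.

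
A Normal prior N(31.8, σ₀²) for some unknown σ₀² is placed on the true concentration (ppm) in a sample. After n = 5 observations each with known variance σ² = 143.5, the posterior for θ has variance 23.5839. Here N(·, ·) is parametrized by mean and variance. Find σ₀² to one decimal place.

σ₀² = 132.3

For the Normal–Normal model with known σ², precisions add: τ_n = τ₀ + n/σ².
So 1/σ₀² = 1/23.5839 − 5/143.5 = 0.042402 − 0.034843 = 0.007559.
Hence σ₀² = 1/0.007559 ≈ 132.3.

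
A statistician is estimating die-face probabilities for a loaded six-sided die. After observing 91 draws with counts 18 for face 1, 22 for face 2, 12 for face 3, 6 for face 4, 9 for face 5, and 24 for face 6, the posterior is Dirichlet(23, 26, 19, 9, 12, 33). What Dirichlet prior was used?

Dirichlet(5, 4, 7, 3, 3, 9)

For a Dirichlet(α) prior with multinomial counts c, the posterior is Dirichlet(α + c) componentwise.
Subtract each count from the matching posterior parameter: 23−18=5, 26−22=4, 19−12=7, 9−6=3, 12−9=3, 33−24=9.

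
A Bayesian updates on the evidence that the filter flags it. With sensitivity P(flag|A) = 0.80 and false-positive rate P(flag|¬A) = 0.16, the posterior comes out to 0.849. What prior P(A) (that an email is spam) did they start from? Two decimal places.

In odds form, posterior odds = prior odds × likelihood ratio, so prior odds = posterior odds ÷ LR.
Posterior odds = 0.849/(1−0.849) = 5.6225. LR = 0.80/0.16 = 5.0000.
Prior odds = 5.6225/5.0000 = 1.1245, so P(A) = 1.1245/(1+1.1245) ≈ 0.53.

P(A) = 0.53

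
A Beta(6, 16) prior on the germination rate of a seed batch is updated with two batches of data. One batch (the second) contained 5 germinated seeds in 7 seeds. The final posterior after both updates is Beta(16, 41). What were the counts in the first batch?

Because Beta–binomial updating is additive in the counts, the combined data contributed (α_post−α_prior, β_post−β_prior) successes and failures.
Total across both batches: 16−6=10 germinated seeds, 41−16=25 non-germinating seeds.
Subtract the second batch: 10−5=5 germinated seeds and 25−2=23 non-germinating seeds.

5 germinated seeds and 23 non-germinating seeds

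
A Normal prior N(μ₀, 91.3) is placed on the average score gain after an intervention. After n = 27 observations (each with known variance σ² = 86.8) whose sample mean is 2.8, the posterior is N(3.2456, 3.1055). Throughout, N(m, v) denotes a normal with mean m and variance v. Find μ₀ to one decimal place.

μ₀ = 15.9

With known observation variance, the Normal–Normal posterior has precision τ_n = τ₀ + n/σ² and mean μ_n = (τ₀μ₀ + (n/σ²)x̄)/τ_n.
Here τ₀ = 1/91.3 = 0.010953 and τ_data = 27/86.8 = 0.311060, so τ_n = 0.322013.
Rearranging for μ₀: μ₀ = (μ_n·τ_n − τ_data·x̄)/τ₀ = (3.2456·0.322013 − 0.311060·2.8) / 0.010953 = 0.174157/0.010953 ≈ 15.9.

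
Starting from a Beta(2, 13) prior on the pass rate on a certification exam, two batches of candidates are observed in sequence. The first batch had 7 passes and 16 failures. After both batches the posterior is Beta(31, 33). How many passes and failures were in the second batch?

22 passes and 4 failures

Sequential conjugate updates are equivalent to a single update on the pooled data, so total successes = posterior α − prior α and total failures = posterior β − prior β.
Total across both batches: 31−2=29 passes, 33−13=20 failures.
Subtract the first batch: 29−7=22 passes and 20−16=4 failures.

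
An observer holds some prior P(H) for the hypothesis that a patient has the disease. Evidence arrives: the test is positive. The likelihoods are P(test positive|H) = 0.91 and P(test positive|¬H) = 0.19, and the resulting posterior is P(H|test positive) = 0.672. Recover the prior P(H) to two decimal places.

Bayes' rule in odds form gives O(H|E) = O(H)·[P(E|H)/P(E|¬H)], hence O(H) = O(H|E)/LR.
Posterior odds = 0.672/(1−0.672) = 2.0488. LR = 0.91/0.19 = 4.7895.
Prior odds = 2.0488/4.7895 = 0.4278, so P(H) = 0.4278/(1+0.4278) ≈ 0.30.

P(H) = 0.30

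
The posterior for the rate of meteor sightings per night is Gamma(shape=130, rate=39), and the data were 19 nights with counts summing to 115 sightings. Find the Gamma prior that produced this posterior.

Gamma–Poisson conjugacy: posterior shape = α + Σxᵢ, posterior rate = β + n.
So α = 130 − 115 = 15 and β = 39 − 19 = 20.

Gamma(shape=15, rate=20)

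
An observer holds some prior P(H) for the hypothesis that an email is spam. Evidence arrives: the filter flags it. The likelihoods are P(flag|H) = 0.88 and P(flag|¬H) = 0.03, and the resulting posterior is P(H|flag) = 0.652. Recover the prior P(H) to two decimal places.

P(H) = 0.06

In odds form, posterior odds = prior odds × likelihood ratio, so prior odds = posterior odds ÷ LR.
Posterior odds = 0.652/(1−0.652) = 1.8736. LR = 0.88/0.03 = 29.3333.
Prior odds = 1.8736/29.3333 = 0.0639, so P(H) = 0.0639/(1+0.0639) ≈ 0.06.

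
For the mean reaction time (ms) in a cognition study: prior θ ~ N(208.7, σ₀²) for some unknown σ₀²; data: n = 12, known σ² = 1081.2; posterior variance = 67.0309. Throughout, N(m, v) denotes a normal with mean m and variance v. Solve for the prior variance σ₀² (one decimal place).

For the Normal–Normal model with known σ², precisions add: τ_n = τ₀ + n/σ².
So 1/σ₀² = 1/67.0309 − 12/1081.2 = 0.014918 − 0.011099 = 0.003819.
Hence σ₀² = 1/0.003819 ≈ 261.8.

σ₀² = 261.8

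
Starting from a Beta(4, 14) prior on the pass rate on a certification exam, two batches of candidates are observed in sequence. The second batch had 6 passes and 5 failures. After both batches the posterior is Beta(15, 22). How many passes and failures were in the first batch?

5 passes and 3 failures

Sequential conjugate updates are equivalent to a single update on the pooled data, so total successes = posterior α − prior α and total failures = posterior β − prior β.
Total across both batches: 15−4=11 passes, 22−14=8 failures.
Subtract the second batch: 11−6=5 passes and 8−5=3 failures.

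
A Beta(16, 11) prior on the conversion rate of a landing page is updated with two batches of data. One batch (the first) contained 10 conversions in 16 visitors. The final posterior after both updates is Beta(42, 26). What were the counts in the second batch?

Sequential conjugate updates are equivalent to a single update on the pooled data, so total successes = posterior α − prior α and total failures = posterior β − prior β.
Total across both batches: 42−16=26 conversions, 26−11=15 bounces.
Subtract the first batch: 26−10=16 conversions and 15−6=9 bounces.

16 conversions and 9 bounces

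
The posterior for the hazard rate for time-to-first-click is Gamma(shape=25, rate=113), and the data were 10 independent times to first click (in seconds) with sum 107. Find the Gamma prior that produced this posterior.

Gamma(shape=15, rate=6)

Gamma–exponential conjugacy: posterior shape = α + n, posterior rate = β + Σtᵢ.
So α = 25 − 10 = 15 and β = 113 − 107 = 6.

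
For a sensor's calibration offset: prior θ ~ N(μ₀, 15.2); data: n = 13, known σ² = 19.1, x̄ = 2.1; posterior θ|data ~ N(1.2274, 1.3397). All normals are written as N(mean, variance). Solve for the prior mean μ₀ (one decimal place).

With known observation variance, the Normal–Normal posterior has precision τ_n = τ₀ + n/σ² and mean μ_n = (τ₀μ₀ + (n/σ²)x̄)/τ_n.
Here τ₀ = 1/15.2 = 0.065789 and τ_data = 13/19.1 = 0.680628, so τ_n = 0.746417.
Rearranging for μ₀: μ₀ = (μ_n·τ_n − τ_data·x̄)/τ₀ = (1.2274·0.746417 − 0.680628·2.1) / 0.065789 = -0.513167/0.065789 ≈ -7.8.

μ₀ = -7.8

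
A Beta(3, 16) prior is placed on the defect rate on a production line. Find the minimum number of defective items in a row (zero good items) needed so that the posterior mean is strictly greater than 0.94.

After k defective items and 0 good items the posterior is Beta(3+k, 16), with mean (3+k)/(3+16+k).
Set (3+k)/(19+k) > 0.94 and solve: k > (0.94·19 − 3)/(1 − 0.94) = 247.667.
The smallest integer exceeding 247.667 is 248, and checking k=248: (251)/(267) = 0.9401 > 0.94.

k = 248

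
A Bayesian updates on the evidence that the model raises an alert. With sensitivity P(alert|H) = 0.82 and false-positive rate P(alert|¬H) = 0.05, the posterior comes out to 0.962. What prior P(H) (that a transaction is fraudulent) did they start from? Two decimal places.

P(H) = 0.61

Bayes' rule in odds form gives O(H|E) = O(H)·[P(E|H)/P(E|¬H)], hence O(H) = O(H|E)/LR.
Posterior odds = 0.962/(1−0.962) = 25.3158. LR = 0.82/0.05 = 16.4000.
Prior odds = 25.3158/16.4000 = 1.5436, so P(H) = 1.5436/(1+1.5436) ≈ 0.61.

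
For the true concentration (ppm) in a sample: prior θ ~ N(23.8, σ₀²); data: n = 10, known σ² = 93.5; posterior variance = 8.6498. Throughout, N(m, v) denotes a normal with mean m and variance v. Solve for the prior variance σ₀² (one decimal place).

σ₀² = 115.5

Posterior precision equals prior precision plus data precision: 1/σ_n² = 1/σ₀² + n/σ².
So 1/σ₀² = 1/8.6498 − 10/93.5 = 0.115610 − 0.106952 = 0.008658.
Hence σ₀² = 1/0.008658 ≈ 115.5.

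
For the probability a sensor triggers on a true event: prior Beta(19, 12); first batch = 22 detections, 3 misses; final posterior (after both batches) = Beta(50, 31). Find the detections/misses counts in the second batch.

Sequential conjugate updates are equivalent to a single update on the pooled data, so total successes = posterior α − prior α and total failures = posterior β − prior β.
Total across both batches: 50−19=31 detections, 31−12=19 misses.
Subtract the first batch: 31−22=9 detections and 19−3=16 misses.

9 detections and 16 misses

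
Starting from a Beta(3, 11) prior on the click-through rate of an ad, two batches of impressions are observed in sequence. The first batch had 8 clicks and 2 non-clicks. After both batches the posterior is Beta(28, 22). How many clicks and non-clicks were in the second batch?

17 clicks and 9 non-clicks

Because Beta–binomial updating is additive in the counts, the combined data contributed (α_post−α_prior, β_post−β_prior) successes and failures.
Total across both batches: 28−3=25 clicks, 22−11=11 non-clicks.
Subtract the first batch: 25−8=17 clicks and 11−2=9 non-clicks.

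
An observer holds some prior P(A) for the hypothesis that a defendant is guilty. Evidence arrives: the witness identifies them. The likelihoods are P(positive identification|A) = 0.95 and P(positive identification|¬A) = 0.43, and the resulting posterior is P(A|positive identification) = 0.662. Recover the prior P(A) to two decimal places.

P(A) = 0.47

Bayes' rule in odds form gives O(A|E) = O(A)·[P(E|A)/P(E|¬A)], hence O(A) = O(A|E)/LR.
Posterior odds = 0.662/(1−0.662) = 1.9586. LR = 0.95/0.43 = 2.2093.
Prior odds = 1.9586/2.2093 = 0.8865, so P(A) = 0.8865/(1+0.8865) ≈ 0.47.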